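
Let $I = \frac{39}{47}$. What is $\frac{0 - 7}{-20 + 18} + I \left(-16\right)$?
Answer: $- \frac{919}{94} \approx -9.7766$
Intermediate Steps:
$I = \frac{39}{47}$ ($I = 39 \cdot \frac{1}{47} = \frac{39}{47} \approx 0.82979$)
$\frac{0 - 7}{-20 + 18} + I \left(-16\right) = \frac{0 - 7}{-20 + 18} + \frac{39}{47} \left(-16\right) = - \frac{7}{-2} - \frac{624}{47} = \left(-7\right) \left(- \frac{1}{2}\right) - \frac{624}{47} = \frac{7}{2} - \frac{624}{47} = - \frac{919}{94}$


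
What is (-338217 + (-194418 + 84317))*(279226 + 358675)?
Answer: -285982500518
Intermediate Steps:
(-338217 + (-194418 + 84317))*(279226 + 358675) = (-338217 - 110101)*637901 = -448318*637901 = -285982500518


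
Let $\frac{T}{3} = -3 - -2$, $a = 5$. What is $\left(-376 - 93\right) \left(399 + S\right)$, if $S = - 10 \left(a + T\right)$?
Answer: $-177751$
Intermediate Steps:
$T = -3$ ($T = 3 \left(-3 - -2\right) = 3 \left(-3 + 2\right) = 3 \left(-1\right) = -3$)
$S = -20$ ($S = - 10 \left(5 - 3\right) = \left(-10\right) 2 = -20$)
$\left(-376 - 93\right) \left(399 + S\right) = \left(-376 - 93\right) \left(399 - 20\right) = \left(-469\right) 379 = -177751$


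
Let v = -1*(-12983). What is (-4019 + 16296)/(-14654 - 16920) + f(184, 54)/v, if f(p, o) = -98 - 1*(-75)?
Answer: -160118493/409925242 ≈ -0.39060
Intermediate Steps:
v = 12983
f(p, o) = -23 (f(p, o) = -98 + 75 = -23)
(-4019 + 16296)/(-14654 - 16920) + f(184, 54)/v = (-4019 + 16296)/(-14654 - 16920) - 23/12983 = 12277/(-31574) - 23*1/12983 = 12277*(-1/31574) - 23/12983 = -12277/31574 - 23/12983 = -160118493/409925242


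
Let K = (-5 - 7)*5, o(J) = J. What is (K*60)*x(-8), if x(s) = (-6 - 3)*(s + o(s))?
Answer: -518400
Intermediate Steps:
K = -60 (K = -12*5 = -60)
x(s) = -18*s (x(s) = (-6 - 3)*(s + s) = -18*s)
(K*60)*x(-8) = (-60*60)*(-18*(-8)) = -3600*144 = -518400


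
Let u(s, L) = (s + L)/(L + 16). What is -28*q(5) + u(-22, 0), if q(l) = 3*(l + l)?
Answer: -6731/8 ≈ -841.38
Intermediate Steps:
u(s, L) = (L + s)/(16 + L)
q(l) = 6*l (q(l) = 3*(2*l) = 6*l)
-28*q(5) + u(-22, 0) = -168*5 + (0 - 22)/(16 + 0) = -28*30 - 22/16 = -840 + (1/16)*(-22) = -840 - 11/8 = -6731/8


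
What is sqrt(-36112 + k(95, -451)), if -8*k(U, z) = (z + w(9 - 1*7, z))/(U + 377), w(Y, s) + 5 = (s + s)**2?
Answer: 3*I*sqrt(224809765)/236 ≈ 190.6*I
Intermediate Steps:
w(Y, s) = -5 + 4*s**2 (w(Y, s) = -5 + (s + s)**2 = -5 + (2*s)**2 = -5 + 4*s**2)
k(U, z) = -(-5 + z + 4*z**2)/(8*(377 + U)) (k(U, z) = -(z + (-5 + 4*z**2))/(8*(U + 377)) = -(-5 + z + 4*z**2)/(8*(377 + U)))
sqrt(-36112 + k(95, -451)) = sqrt(-36112 + (5 - 1*(-451) - 4*(-451)**2)/(8*(377 + 95))) = sqrt(-36112 + (1/8)*(5 + 451 - 4*203401)/472) = sqrt(-36112 + (1/8)*(1/472)*(5 + 451 - 813604)) = sqrt(-36112 + (1/8)*(1/472)*(-813148)) = sqrt(-36112 - 203287/944) = sqrt(-34293015/944) = 3*I*sqrt(224809765)/236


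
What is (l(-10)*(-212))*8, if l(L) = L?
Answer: 16960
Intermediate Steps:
(l(-10)*(-212))*8 = -10*(-212)*8 = 2120*8 = 16960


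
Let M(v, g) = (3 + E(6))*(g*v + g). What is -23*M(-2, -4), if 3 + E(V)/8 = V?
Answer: -2484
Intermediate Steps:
E(V) = -24 + 8*V
M(v, g) = 27*g + 27*g*v (M(v, g) = (3 + (-24 + 8*6))*(g*v + g) = (3 + (-24 + 48))*(g + g*v) = (3 + 24)*(g + g*v) = 27*(g + g*v) = 27*g + 27*g*v)
-23*M(-2, -4) = -621*(-4)*(1 - 2) = -621*(-4)*(-1) = -23*108 = -2484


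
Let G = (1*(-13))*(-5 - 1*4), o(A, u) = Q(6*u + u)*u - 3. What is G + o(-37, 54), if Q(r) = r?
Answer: 20526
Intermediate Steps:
o(A, u) = -3 + 7*u² (o(A, u) = (6*u + u)*u - 3 = (7*u)*u - 3 = 7*u² - 3 = -3 + 7*u²)
G = 117 (G = -13*(-5 - 4) = -13*(-9) = 117)
G + o(-37, 54) = 117 + (-3 + 7*54²) = 117 + (-3 + 7*2916) = 117 + (-3 + 20412) = 117 + 20409 = 20526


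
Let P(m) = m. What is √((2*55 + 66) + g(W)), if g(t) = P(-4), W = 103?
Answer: 2*√43 ≈ 13.115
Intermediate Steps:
g(t) = -4
√((2*55 + 66) + g(W)) = √((2*55 + 66) - 4) = √((110 + 66) - 4) = √(176 - 4) = √172 = 2*√43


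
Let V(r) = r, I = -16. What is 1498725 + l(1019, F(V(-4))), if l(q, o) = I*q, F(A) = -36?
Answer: 1482421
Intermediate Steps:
l(q, o) = -16*q
1498725 + l(1019, F(V(-4))) = 1498725 - 16*1019 = 1498725 - 16304 = 1482421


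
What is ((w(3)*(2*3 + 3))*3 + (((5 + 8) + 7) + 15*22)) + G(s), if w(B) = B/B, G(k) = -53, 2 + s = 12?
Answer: 324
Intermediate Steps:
s = 10 (s = -2 + 12 = 10)
w(B) = 1
((w(3)*(2*3 + 3))*3 + (((5 + 8) + 7) + 15*22)) + G(s) = ((1*(2*3 + 3))*3 + (((5 + 8) + 7) + 15*22)) - 53 = ((1*(6 + 3))*3 + ((13 + 7) + 330)) - 53 = ((1*9)*3 + (20 + 330)) - 53 = (9*3 + 350) - 53 = (27 + 350) - 53 = 377 - 53 = 324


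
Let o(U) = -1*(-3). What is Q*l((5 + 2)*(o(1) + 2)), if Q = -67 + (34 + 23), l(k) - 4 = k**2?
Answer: -12290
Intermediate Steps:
o(U) = 3
l(k) = 4 + k**2
Q = -10 (Q = -67 + 57 = -10)
Q*l((5 + 2)*(o(1) + 2)) = -10*(4 + ((5 + 2)*(3 + 2))**2) = -10*(4 + (7*5)**2) = -10*(4 + 35**2) = -10*(4 + 1225) = -10*1229 = -12290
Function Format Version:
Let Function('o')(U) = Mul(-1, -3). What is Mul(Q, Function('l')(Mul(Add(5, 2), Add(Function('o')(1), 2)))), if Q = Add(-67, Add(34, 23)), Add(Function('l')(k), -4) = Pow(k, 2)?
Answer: -12290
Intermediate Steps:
Function('o')(U) = 3
Function('l')(k) = Add(4, Pow(k, 2))
Q = -10 (Q = Add(-67, 57) = -10)
Mul(Q, Function('l')(Mul(Add(5, 2), Add(Function('o')(1), 2)))) = Mul(-10, Add(4, Pow(Mul(Add(5, 2), Add(3, 2)), 2))) = Mul(-10, Add(4, Pow(Mul(7, 5), 2))) = Mul(-10, Add(4, Pow(35, 2))) = Mul(-10, Add(4, 1225)) = Mul(-10, 1229) = -12290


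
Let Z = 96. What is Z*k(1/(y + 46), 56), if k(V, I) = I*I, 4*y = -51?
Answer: 301056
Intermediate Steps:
y = -51/4 (y = (¼)*(-51) = -51/4 ≈ -12.750)
k(V, I) = I²
Z*k(1/(y + 46), 56) = 96*56² = 96*3136 = 301056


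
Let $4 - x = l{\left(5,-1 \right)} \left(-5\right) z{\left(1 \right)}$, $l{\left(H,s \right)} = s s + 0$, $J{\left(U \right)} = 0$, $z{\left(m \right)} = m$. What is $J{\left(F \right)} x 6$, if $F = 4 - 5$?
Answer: $0$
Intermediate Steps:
$F = -1$
$l{\left(H,s \right)} = s^{2}$ ($l{\left(H,s \right)} = s^{2} + 0 = s^{2}$)
$x = 9$ ($x = 4 - \left(-1\right)^{2} \left(-5\right) 1 = 4 - 1 \left(-5\right) 1 = 4 - \left(-5\right) 1 = 4 - -5 = 4 + 5 = 9$)
$J{\left(F \right)} x 6 = 0 \cdot 9 \cdot 6 = 0 \cdot 6 = 0$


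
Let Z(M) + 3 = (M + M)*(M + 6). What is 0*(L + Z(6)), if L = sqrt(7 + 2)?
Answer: 0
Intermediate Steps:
Z(M) = -3 + 2*M*(6 + M) (Z(M) = -3 + (M + M)*(M + 6) = -3 + (2*M)*(6 + M) = -3 + 2*M*(6 + M))
L = 3 (L = sqrt(9) = 3)
0*(L + Z(6)) = 0*(3 + (-3 + 2*6**2 + 12*6)) = 0*(3 + (-3 + 2*36 + 72)) = 0*(3 + (-3 + 72 + 72)) = 0*(3 + 141) = 0*144 = 0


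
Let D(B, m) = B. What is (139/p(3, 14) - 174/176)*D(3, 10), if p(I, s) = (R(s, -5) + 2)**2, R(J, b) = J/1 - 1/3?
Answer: -246285/194392 ≈ -1.2670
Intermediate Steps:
R(J, b) = -1/3 + J (R(J, b) = J*1 - 1*1/3 = J - 1/3 = -1/3 + J)
p(I, s) = (5/3 + s)**2 (p(I, s) = ((-1/3 + s) + 2)**2 = (5/3 + s)**2)
(139/p(3, 14) - 174/176)*D(3, 10) = (139/(((5 + 3*14)**2/9)) - 174/176)*3 = (139/(((5 + 42)**2/9)) - 174*1/176)*3 = (139/(((1/9)*47**2)) - 87/88)*3 = (139/(((1/9)*2209)) - 87/88)*3 = (139/(2209/9) - 87/88)*3 = (139*(9/2209) - 87/88)*3 = (1251/2209 - 87/88)*3 = -82095/194392*3 = -246285/194392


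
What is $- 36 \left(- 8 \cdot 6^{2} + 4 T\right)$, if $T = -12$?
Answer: $12096$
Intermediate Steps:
$- 36 \left(- 8 \cdot 6^{2} + 4 T\right) = - 36 \left(- 8 \cdot 6^{2} + 4 \left(-12\right)\right) = - 36 \left(\left(-8\right) 36 - 48\right) = - 36 \left(-288 - 48\right) = \left(-36\right) \left(-336\right) = 12096$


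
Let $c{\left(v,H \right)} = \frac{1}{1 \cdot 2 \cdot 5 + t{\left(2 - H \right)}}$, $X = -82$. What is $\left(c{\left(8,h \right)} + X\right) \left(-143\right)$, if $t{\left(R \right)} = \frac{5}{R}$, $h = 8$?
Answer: $\frac{58552}{5} \approx 11710.0$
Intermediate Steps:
$c{\left(v,H \right)} = \frac{1}{10 + \frac{5}{2 - H}}$ ($c{\left(v,H \right)} = \frac{1}{1 \cdot 2 \cdot 5 + \frac{5}{2 - H}} = \frac{1}{2 \cdot 5 + \frac{5}{2 - H}} = \frac{1}{10 + \frac{5}{2 - H}}$)
$\left(c{\left(8,h \right)} + X\right) \left(-143\right) = \left(\frac{-2 + 8}{5 \left(-5 + 2 \cdot 8\right)} - 82\right) \left(-143\right) = \left(\frac{1}{5} \frac{1}{-5 + 16} \cdot 6 - 82\right) \left(-143\right) = \left(\frac{1}{5} \cdot \frac{1}{11} \cdot 6 - 82\right) \left(-143\right) = \left(\frac{6}{55} - 82\right) \left(-143\right) = \left(- \frac{4504}{55}\right) \left(-143\right) = \frac{58552}{5}$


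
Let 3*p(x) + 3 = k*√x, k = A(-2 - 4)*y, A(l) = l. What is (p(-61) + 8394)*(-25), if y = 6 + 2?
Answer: -209825 + 400*I*√61 ≈ -2.0983e+5 + 3124.1*I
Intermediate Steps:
y = 8
k = -48 (k = (-2 - 4)*8 = -6*8 = -48)
p(x) = -1 - 16*√x (p(x) = -1 + (-48*√x)/3 = -1 - 16*√x)
(p(-61) + 8394)*(-25) = ((-1 - 16*I*√61) + 8394)*(-25) = (8393 - 16*I*√61)*(-25) = -209825 + 400*I*√61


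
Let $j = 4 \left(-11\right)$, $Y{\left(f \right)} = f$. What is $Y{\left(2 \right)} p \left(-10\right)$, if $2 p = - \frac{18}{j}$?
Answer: $- \frac{45}{11} \approx -4.0909$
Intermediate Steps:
$j = -44$
$p = \frac{9}{44}$ ($p = \frac{\left(-18\right) \frac{1}{-44}}{2} = \frac{\left(-18\right) \left(- \frac{1}{44}\right)}{2} = \frac{1}{2} \cdot \frac{9}{22} = \frac{9}{44} \approx 0.20455$)
$Y{\left(2 \right)} p \left(-10\right) = 2 \cdot \frac{9}{44} \left(-10\right) = \frac{9}{22} \left(-10\right) = - \frac{45}{11}$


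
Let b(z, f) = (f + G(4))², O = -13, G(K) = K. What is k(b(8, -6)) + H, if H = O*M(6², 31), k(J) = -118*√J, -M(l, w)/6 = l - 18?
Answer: 1168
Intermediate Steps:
M(l, w) = 108 - 6*l (M(l, w) = -6*(l - 18) = -6*(-18 + l) = 108 - 6*l)
b(z, f) = (4 + f)² (b(z, f) = (f + 4)² = (4 + f)²)
H = 1404 (H = -13*(108 - 6*6²) = -13*(108 - 6*36) = -13*(108 - 216) = -13*(-108) = 1404)
k(b(8, -6)) + H = -118*√((4 - 6)²) + 1404 = -118*√((-2)²) + 1404 = -118*√4 + 1404 = -118*2 + 1404 = -236 + 1404 = 1168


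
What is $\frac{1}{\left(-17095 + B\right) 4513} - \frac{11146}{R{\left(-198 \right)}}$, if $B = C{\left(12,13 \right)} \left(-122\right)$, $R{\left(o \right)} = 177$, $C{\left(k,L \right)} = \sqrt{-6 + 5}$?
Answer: $- \frac{14700926323645097}{233452714763109} + \frac{122 i}{1318941891317} \approx -62.972 + 9.2498 \cdot 10^{-11} i$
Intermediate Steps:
$C{\left(k,L \right)} = i$ ($C{\left(k,L \right)} = \sqrt{-1} = i$)
$B = - 122 i$ ($B = i \left(-122\right) = - 122 i \approx - 122.0 i$)
$\frac{1}{\left(-17095 + B\right) 4513} - \frac{11146}{R{\left(-198 \right)}} = \frac{1}{\left(-17095 - 122 i\right) 4513} - \frac{11146}{177} = \frac{-17095 + 122 i}{292253909} \cdot \frac{1}{4513} - \frac{11146}{177} = \frac{-17095 + 122 i}{1318941891317} - \frac{11146}{177} = - \frac{11146}{177} + \frac{-17095 + 122 i}{1318941891317}$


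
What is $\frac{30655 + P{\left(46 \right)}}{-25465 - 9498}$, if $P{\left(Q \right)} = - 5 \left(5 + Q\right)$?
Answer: $- \frac{30400}{34963} \approx -0.86949$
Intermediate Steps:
$P{\left(Q \right)} = -25 - 5 Q$
$\frac{30655 + P{\left(46 \right)}}{-25465 - 9498} = \frac{30655 - 255}{-25465 - 9498} = \frac{30655 - 255}{-34963} = \left(30655 - 255\right) \left(- \frac{1}{34963}\right) = 30400 \left(- \frac{1}{34963}\right) = - \frac{30400}{34963}$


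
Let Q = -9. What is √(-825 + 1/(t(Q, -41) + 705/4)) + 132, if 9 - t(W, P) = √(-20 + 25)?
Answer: 132 + √(-611321 + 3300*√5)/√(741 - 4*√5) ≈ 132.0 + 28.723*I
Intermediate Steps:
t(W, P) = 9 - √5 (t(W, P) = 9 - √(-20 + 25) = 9 - √5)
√(-825 + 1/(t(Q, -41) + 705/4)) + 132 = √(-825 + 1/((9 - √5) + 705/4)) + 132 = √(-825 + 1/(741/4 - √5)) + 132 = 132 + √(-825 + 1/(741/4 - √5))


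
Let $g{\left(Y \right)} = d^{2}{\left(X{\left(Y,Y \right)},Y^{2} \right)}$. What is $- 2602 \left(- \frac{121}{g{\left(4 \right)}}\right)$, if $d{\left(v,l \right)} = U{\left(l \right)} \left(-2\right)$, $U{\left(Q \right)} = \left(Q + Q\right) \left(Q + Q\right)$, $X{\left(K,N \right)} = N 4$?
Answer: $\frac{157421}{2097152} \approx 0.075064$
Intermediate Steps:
$X{\left(K,N \right)} = 4 N$
$U{\left(Q \right)} = 4 Q^{2}$ ($U{\left(Q \right)} = 2 Q 2 Q = 4 Q^{2}$)
$d{\left(v,l \right)} = - 8 l^{2}$ ($d{\left(v,l \right)} = 4 l^{2} \left(-2\right) = - 8 l^{2}$)
$g{\left(Y \right)} = 64 Y^{8}$ ($g{\left(Y \right)} = \left(- 8 \left(Y^{2}\right)^{2}\right)^{2} = \left(- 8 Y^{4}\right)^{2} = 64 Y^{8}$)
$- 2602 \left(- \frac{121}{g{\left(4 \right)}}\right) = - 2602 \left(- \frac{121}{64 \cdot 4^{8}}\right) = - 2602 \left(- \frac{121}{64 \cdot 65536}\right) = - 2602 \left(- \frac{121}{4194304}\right) = - 2602 \left(\left(-121\right) \frac{1}{4194304}\right) = \left(-2602\right) \left(- \frac{121}{4194304}\right) = \frac{157421}{2097152}$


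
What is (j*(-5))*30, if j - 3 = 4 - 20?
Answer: 1950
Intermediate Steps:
j = -13 (j = 3 + (4 - 20) = 3 - 16 = -13)
(j*(-5))*30 = -13*(-5)*30 = 65*30 = 1950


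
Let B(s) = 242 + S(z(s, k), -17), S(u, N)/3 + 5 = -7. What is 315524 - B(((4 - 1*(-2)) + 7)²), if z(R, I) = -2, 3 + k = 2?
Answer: 315318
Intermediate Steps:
k = -1 (k = -3 + 2 = -1)
S(u, N) = -36 (S(u, N) = -15 + 3*(-7) = -15 - 21 = -36)
B(s) = 206 (B(s) = 242 - 36 = 206)
315524 - B(((4 - 1*(-2)) + 7)²) = 315524 - 1*206 = 315524 - 206 = 315318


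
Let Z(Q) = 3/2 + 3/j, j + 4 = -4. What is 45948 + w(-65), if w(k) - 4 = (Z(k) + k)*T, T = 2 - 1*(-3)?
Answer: 365061/8 ≈ 45633.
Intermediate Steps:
j = -8 (j = -4 - 4 = -8)
Z(Q) = 9/8 (Z(Q) = 3/2 + 3/(-8) = 3*(1/2) + 3*(-1/8) = 3/2 - 3/8 = 9/8)
T = 5 (T = 2 + 3 = 5)
w(k) = 77/8 + 5*k (w(k) = 4 + (9/8 + k)*5 = 4 + (45/8 + 5*k) = 77/8 + 5*k)
45948 + w(-65) = 45948 + (77/8 + 5*(-65)) = 45948 + (77/8 - 325) = 45948 - 2523/8 = 365061/8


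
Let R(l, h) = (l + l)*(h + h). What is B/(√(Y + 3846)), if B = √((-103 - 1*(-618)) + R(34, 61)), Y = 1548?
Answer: √5280726/1798 ≈ 1.2781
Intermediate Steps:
R(l, h) = 4*h*l (R(l, h) = (2*l)*(2*h) = 4*h*l)
B = 3*√979 (B = √((-103 - 1*(-618)) + 4*61*34) = √((-103 + 618) + 8296) = √(515 + 8296) = √8811 = 3*√979 ≈ 93.867)
B/(√(Y + 3846)) = (3*√979)/(√(1548 + 3846)) = (3*√979)/(√5394) = (3*√979)*(√5394/5394) = √5280726/1798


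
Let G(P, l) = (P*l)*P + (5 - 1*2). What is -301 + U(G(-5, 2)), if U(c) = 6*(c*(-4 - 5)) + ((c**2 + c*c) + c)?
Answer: 2508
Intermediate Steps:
G(P, l) = 3 + l*P**2 (G(P, l) = l*P**2 + (5 - 2) = l*P**2 + 3 = 3 + l*P**2)
U(c) = -53*c + 2*c**2 (U(c) = 6*(c*(-9)) + ((c**2 + c**2) + c) = 6*(-9*c) + (2*c**2 + c) = -54*c + (c + 2*c**2) = -53*c + 2*c**2)
-301 + U(G(-5, 2)) = -301 + (3 + 2*(-5)**2)*(-53 + 2*(3 + 2*(-5)**2)) = -301 + (3 + 2*25)*(-53 + 2*(3 + 2*25)) = -301 + (3 + 50)*(-53 + 2*(3 + 50)) = -301 + 53*(-53 + 2*53) = -301 + 53*(-53 + 106) = -301 + 53*53 = -301 + 2809 = 2508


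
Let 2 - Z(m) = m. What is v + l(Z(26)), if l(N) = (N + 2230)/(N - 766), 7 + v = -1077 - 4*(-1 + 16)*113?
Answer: -3107383/395 ≈ -7866.8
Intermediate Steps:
v = -7864 (v = -7 + (-1077 - 4*(-1 + 16)*113) = -7 + (-1077 - 4*15*113) = -7 + (-1077 - 60*113) = -7 + (-1077 - 6780) = -7 - 7857 = -7864)
Z(m) = 2 - m
l(N) = (2230 + N)/(-766 + N)
v + l(Z(26)) = -7864 + (2230 + (2 - 1*26))/(-766 + (2 - 1*26)) = -7864 + (2230 + (2 - 26))/(-766 + (2 - 26)) = -7864 + (2230 - 24)/(-766 - 24) = -7864 + 2206/(-790) = -7864 - 1/790*2206 = -7864 - 1103/395 = -3107383/395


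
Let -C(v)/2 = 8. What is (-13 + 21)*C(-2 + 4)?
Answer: -128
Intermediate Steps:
C(v) = -16 (C(v) = -2*8 = -16)
(-13 + 21)*C(-2 + 4) = (-13 + 21)*(-16) = 8*(-16) = -128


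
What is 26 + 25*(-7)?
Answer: -149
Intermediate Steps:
26 + 25*(-7) = 26 - 175 = -149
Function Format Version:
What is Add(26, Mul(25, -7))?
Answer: -149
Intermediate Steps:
Add(26, Mul(25, -7)) = Add(26, -175) = -149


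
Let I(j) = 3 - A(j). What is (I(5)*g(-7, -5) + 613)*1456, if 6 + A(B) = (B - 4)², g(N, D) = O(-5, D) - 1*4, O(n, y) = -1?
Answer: 834288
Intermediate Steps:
g(N, D) = -5 (g(N, D) = -1 - 1*4 = -1 - 4 = -5)
A(B) = -6 + (-4 + B)² (A(B) = -6 + (B - 4)² = -6 + (-4 + B)²)
I(j) = 9 - (-4 + j)² (I(j) = 3 - (-6 + (-4 + j)²) = 3 + (6 - (-4 + j)²) = 9 - (-4 + j)²)
(I(5)*g(-7, -5) + 613)*1456 = ((9 - (-4 + 5)²)*(-5) + 613)*1456 = ((9 - 1*1²)*(-5) + 613)*1456 = ((9 - 1*1)*(-5) + 613)*1456 = ((9 - 1)*(-5) + 613)*1456 = (8*(-5) + 613)*1456 = (-40 + 613)*1456 = 573*1456 = 834288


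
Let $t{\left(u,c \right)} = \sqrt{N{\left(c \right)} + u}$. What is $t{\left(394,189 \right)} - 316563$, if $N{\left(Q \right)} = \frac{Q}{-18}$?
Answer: $-316563 + \frac{\sqrt{1534}}{2} \approx -3.1654 \cdot 10^{5}$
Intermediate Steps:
$N{\left(Q \right)} = - \frac{Q}{18}$ ($N{\left(Q \right)} = Q \left(- \frac{1}{18}\right) = - \frac{Q}{18}$)
$t{\left(u,c \right)} = \sqrt{u - \frac{c}{18}}$ ($t{\left(u,c \right)} = \sqrt{- \frac{c}{18} + u} = \sqrt{u - \frac{c}{18}}$)
$t{\left(394,189 \right)} - 316563 = \frac{\sqrt{\left(-2\right) 189 + 36 \cdot 394}}{6} - 316563 = \frac{\sqrt{-378 + 14184}}{6} - 316563 = \frac{\sqrt{13806}}{6} - 316563 = \frac{3 \sqrt{1534}}{6} - 316563 = \frac{\sqrt{1534}}{2} - 316563 = -316563 + \frac{\sqrt{1534}}{2}$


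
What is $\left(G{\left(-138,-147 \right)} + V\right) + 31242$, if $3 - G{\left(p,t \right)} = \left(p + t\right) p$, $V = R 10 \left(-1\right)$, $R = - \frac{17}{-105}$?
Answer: $- \frac{169819}{21} \approx -8086.6$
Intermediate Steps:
$R = \frac{17}{105}$ ($R = \left(-17\right) \left(- \frac{1}{105}\right) = \frac{17}{105} \approx 0.1619$)
$V = - \frac{34}{21}$ ($V = \frac{17 \cdot 10 \left(-1\right)}{105} = \frac{17}{105} \left(-10\right) = - \frac{34}{21} \approx -1.619$)
$G{\left(p,t \right)} = 3 - p \left(p + t\right)$ ($G{\left(p,t \right)} = 3 - \left(p + t\right) p = 3 - p \left(p + t\right)$)
$\left(G{\left(-138,-147 \right)} + V\right) + 31242 = \left(\left(3 - \left(-138\right)^{2} - \left(-138\right) \left(-147\right)\right) - \frac{34}{21}\right) + 31242 = \left(\left(3 - 19044 - 20286\right) - \frac{34}{21}\right) + 31242 = \left(-39327 - \frac{34}{21}\right) + 31242 = - \frac{825901}{21} + 31242 = - \frac{169819}{21}$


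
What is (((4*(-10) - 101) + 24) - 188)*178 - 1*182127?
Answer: -236417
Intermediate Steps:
(((4*(-10) - 101) + 24) - 188)*178 - 1*182127 = (((-40 - 101) + 24) - 188)*178 - 182127 = ((-141 + 24) - 188)*178 - 182127 = (-117 - 188)*178 - 182127 = -305*178 - 182127 = -54290 - 182127 = -236417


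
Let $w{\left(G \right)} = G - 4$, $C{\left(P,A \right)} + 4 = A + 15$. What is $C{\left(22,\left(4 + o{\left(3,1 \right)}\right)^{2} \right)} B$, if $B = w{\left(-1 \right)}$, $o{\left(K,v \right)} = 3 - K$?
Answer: $-135$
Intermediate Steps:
$C{\left(P,A \right)} = 11 + A$ ($C{\left(P,A \right)} = -4 + \left(A + 15\right) = -4 + \left(15 + A\right) = 11 + A$)
$w{\left(G \right)} = -4 + G$
$B = -5$ ($B = -4 - 1 = -5$)
$C{\left(22,\left(4 + o{\left(3,1 \right)}\right)^{2} \right)} B = \left(11 + \left(4 + \left(3 - 3\right)\right)^{2}\right) \left(-5\right) = \left(11 + \left(4 + 0\right)^{2}\right) \left(-5\right) = \left(11 + 4^{2}\right) \left(-5\right) = \left(11 + 16\right) \left(-5\right) = 27 \left(-5\right) = -135$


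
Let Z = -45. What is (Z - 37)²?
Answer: 6724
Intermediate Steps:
(Z - 37)² = (-45 - 37)² = (-82)² = 6724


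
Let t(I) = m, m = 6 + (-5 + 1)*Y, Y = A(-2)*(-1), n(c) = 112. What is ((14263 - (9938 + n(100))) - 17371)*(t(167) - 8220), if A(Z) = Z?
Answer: 108185076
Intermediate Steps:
Y = 2 (Y = -2*(-1) = 2)
m = -2 (m = 6 + (-5 + 1)*2 = 6 - 4*2 = 6 - 8 = -2)
t(I) = -2
((14263 - (9938 + n(100))) - 17371)*(t(167) - 8220) = ((14263 - (9938 + 112)) - 17371)*(-2 - 8220) = ((14263 - 1*10050) - 17371)*(-8222) = ((14263 - 10050) - 17371)*(-8222) = (4213 - 17371)*(-8222) = -13158*(-8222) = 108185076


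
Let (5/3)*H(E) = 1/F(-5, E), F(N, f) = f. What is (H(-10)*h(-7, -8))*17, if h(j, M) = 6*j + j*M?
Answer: -357/25 ≈ -14.280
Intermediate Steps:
h(j, M) = 6*j + M*j
H(E) = 3/(5*E)
(H(-10)*h(-7, -8))*17 = (((⅗)/(-10))*(-7*(6 - 8)))*17 = (((⅗)*(-⅒))*(-7*(-2)))*17 = -3/50*14*17 = -21/25*17 = -357/25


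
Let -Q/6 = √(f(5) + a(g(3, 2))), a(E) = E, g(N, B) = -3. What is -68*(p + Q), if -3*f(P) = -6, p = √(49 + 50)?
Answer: -204*√11 + 408*I ≈ -676.59 + 408.0*I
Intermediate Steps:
p = 3*√11 (p = √99 = 3*√11 ≈ 9.9499)
f(P) = 2 (f(P) = -⅓*(-6) = 2)
Q = -6*I (Q = -6*√(2 - 3) = -6*I ≈ -6.0*I)
-68*(p + Q) = -68*(3*√11 - 6*I) = -68*(-6*I + 3*√11) = -204*√11 + 408*I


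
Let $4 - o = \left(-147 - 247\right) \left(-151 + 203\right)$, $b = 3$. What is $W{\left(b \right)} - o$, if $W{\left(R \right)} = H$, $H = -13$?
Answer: $-20505$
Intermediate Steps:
$W{\left(R \right)} = -13$
$o = 20492$ ($o = 4 - \left(-147 - 247\right) \left(-151 + 203\right) = 4 - \left(-394\right) 52 = 4 - -20488 = 4 + 20488 = 20492$)
$W{\left(b \right)} - o = -13 - 20492 = -20505$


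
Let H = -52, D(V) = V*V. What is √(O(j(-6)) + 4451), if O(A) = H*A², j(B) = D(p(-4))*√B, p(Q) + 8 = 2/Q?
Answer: √6532442/2 ≈ 1277.9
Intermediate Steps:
p(Q) = -8 + 2/Q
D(V) = V²
j(B) = 289*√B/4 (j(B) = (-8 + 2/(-4))²*√B = (-8 + 2*(-¼))²*√B = (-8 - ½)²*√B = (-17/2)²*√B = 289*√B/4)
O(A) = -52*A²
√(O(j(-6)) + 4451) = √(-52*(289*√(-6)/4)² + 4451) = √(-52*(289*(I*√6)/4)² + 4451) = √(-52*(289*I*√6/4)² + 4451) = √(-52*(-250563/8) + 4451) = √(3257319/2 + 4451) = √(3266221/2) = √6532442/2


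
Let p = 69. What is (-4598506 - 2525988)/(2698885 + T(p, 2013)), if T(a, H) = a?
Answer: -3562247/1349477 ≈ -2.6397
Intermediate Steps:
(-4598506 - 2525988)/(2698885 + T(p, 2013)) = (-4598506 - 2525988)/(2698885 + 69) = -7124494/2698954 = -7124494*1/2698954 = -3562247/1349477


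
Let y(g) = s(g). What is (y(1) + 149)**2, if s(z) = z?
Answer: 22500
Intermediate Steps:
y(g) = g
(y(1) + 149)**2 = (1 + 149)**2 = 150**2 = 22500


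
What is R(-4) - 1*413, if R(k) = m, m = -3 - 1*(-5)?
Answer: -411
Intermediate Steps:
m = 2 (m = -3 + 5 = 2)
R(k) = 2
R(-4) - 1*413 = 2 - 1*413 = 2 - 413 = -411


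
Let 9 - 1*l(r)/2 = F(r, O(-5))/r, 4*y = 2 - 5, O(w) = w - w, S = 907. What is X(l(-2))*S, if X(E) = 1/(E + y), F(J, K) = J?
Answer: 3628/61 ≈ 59.475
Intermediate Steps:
O(w) = 0
y = -3/4 (y = (2 - 5)/4 = (1/4)*(-3) = -3/4 ≈ -0.75000)
l(r) = 16 (l(r) = 18 - 2*r/r = 18 - 2*1 = 18 - 2 = 16)
X(E) = 1/(-3/4 + E) (X(E) = 1/(E - 3/4) = 1/(-3/4 + E))
X(l(-2))*S = (4/(-3 + 4*16))*907 = (4/(-3 + 64))*907 = (4/61)*907 = 3628/61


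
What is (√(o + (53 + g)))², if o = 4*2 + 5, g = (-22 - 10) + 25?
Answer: 59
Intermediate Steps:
g = -7 (g = -32 + 25 = -7)
o = 13 (o = 8 + 5 = 13)
(√(o + (53 + g)))² = (√(13 + (53 - 7)))² = (√(13 + 46))² = (√59)² = 59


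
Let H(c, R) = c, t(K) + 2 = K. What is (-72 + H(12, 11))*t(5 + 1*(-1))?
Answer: -120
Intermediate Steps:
t(K) = -2 + K
(-72 + H(12, 11))*t(5 + 1*(-1)) = (-72 + 12)*(-2 + (5 + 1*(-1))) = -60*(-2 + (5 - 1)) = -60*(-2 + 4) = -60*2 = -120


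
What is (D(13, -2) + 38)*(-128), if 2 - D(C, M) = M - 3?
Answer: -5760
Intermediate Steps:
D(C, M) = 5 - M (D(C, M) = 2 - (M - 3) = 2 - (-3 + M) = 2 + (3 - M) = 5 - M)
(D(13, -2) + 38)*(-128) = ((5 - 1*(-2)) + 38)*(-128) = ((5 + 2) + 38)*(-128) = (7 + 38)*(-128) = 45*(-128) = -5760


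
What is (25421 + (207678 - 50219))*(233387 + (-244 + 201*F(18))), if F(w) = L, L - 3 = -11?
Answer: 42343120800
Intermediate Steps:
L = -8 (L = 3 - 11 = -8)
F(w) = -8
(25421 + (207678 - 50219))*(233387 + (-244 + 201*F(18))) = (25421 + (207678 - 50219))*(233387 + (-244 + 201*(-8))) = (25421 + 157459)*(233387 + (-244 - 1608)) = 182880*(233387 - 1852) = 182880*231535 = 42343120800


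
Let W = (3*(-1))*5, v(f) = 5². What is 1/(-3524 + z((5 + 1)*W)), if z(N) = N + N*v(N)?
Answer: -1/5864 ≈ -0.00017053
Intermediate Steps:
v(f) = 25
W = -15 (W = -3*5 = -15)
z(N) = 26*N (z(N) = N + N*25 = N + 25*N = 26*N)
1/(-3524 + z((5 + 1)*W)) = 1/(-3524 + 26*((5 + 1)*(-15))) = 1/(-3524 + 26*(6*(-15))) = 1/(-3524 + 26*(-90)) = 1/(-3524 - 2340) = 1/(-5864) = -1/5864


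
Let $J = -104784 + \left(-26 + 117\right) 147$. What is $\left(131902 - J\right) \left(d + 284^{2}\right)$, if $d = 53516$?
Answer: $29961815148$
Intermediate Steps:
$J = -91407$ ($J = -104784 + 91 \cdot 147 = -104784 + 13377 = -91407$)
$\left(131902 - J\right) \left(d + 284^{2}\right) = \left(131902 - -91407\right) \left(53516 + 284^{2}\right) = \left(131902 + 91407\right) \left(53516 + 80656\right) = 223309 \cdot 134172 = 29961815148$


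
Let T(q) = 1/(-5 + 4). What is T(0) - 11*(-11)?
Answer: 120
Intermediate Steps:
T(q) = -1 (T(q) = 1/(-1) = -1)
T(0) - 11*(-11) = -1 - 11*(-11) = -1 + 121 = 120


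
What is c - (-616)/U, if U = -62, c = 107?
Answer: 3009/31 ≈ 97.064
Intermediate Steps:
c - (-616)/U = 107 - (-616)/(-62) = 107 - (-616)*(-1)/62 = 107 - 11*28/31 = 107 - 308/31 = 3009/31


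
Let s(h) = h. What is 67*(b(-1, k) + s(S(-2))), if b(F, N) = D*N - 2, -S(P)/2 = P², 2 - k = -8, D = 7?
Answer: 4020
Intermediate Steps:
k = 10 (k = 2 - 1*(-8) = 2 + 8 = 10)
S(P) = -2*P²
b(F, N) = -2 + 7*N (b(F, N) = 7*N - 2 = -2 + 7*N)
67*(b(-1, k) + s(S(-2))) = 67*((-2 + 7*10) - 2*(-2)²) = 67*((-2 + 70) - 2*4) = 67*(68 - 8) = 67*60 = 4020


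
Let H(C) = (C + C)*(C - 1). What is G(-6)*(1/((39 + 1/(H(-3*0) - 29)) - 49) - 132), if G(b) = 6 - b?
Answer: -153764/97 ≈ -1585.2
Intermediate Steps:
H(C) = 2*C*(-1 + C) (H(C) = (2*C)*(-1 + C) = 2*C*(-1 + C))
G(-6)*(1/((39 + 1/(H(-3*0) - 29)) - 49) - 132) = (6 - 1*(-6))*(1/((39 + 1/(2*(-3*0)*(-1 - 3*0) - 29)) - 49) - 132) = (6 + 6)*(1/((39 + 1/(2*0*(-1 + 0) - 29)) - 49) - 132) = 12*(1/((39 + 1/(2*0*(-1) - 29)) - 49) - 132) = 12*(1/((39 + 1/(0 - 29)) - 49) - 132) = 12*(1/((39 + 1/(-29)) - 49) - 132) = 12*(1/((39 - 1/29) - 49) - 132) = 12*(1/(1130/29 - 49) - 132) = 12*(1/(-291/29) - 132) = 12*(-29/291 - 132) = 12*(-38441/291) = -153764/97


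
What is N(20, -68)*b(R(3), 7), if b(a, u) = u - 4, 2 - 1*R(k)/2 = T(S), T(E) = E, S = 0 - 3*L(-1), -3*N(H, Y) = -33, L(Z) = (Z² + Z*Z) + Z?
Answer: 33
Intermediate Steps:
L(Z) = Z + 2*Z² (L(Z) = (Z² + Z²) + Z = 2*Z² + Z = Z + 2*Z²)
N(H, Y) = 11 (N(H, Y) = -⅓*(-33) = 11)
S = -3 (S = 0 - (-3)*(1 + 2*(-1)) = 0 - (-3)*(1 - 2) = 0 - (-3)*(-1) = 0 - 3*1 = 0 - 3 = -3)
R(k) = 10 (R(k) = 4 - 2*(-3) = 4 + 6 = 10)
b(a, u) = -4 + u
N(20, -68)*b(R(3), 7) = 11*(-4 + 7) = 11*3 = 33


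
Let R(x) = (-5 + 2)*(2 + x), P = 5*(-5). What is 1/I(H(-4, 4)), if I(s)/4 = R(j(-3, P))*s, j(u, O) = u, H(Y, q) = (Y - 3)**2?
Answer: 1/588 ≈ 0.0017007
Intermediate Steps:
P = -25
H(Y, q) = (-3 + Y)**2
R(x) = -6 - 3*x (R(x) = -3*(2 + x) = -6 - 3*x)
I(s) = 12*s (I(s) = 4*((-6 - 3*(-3))*s) = 4*((-6 + 9)*s) = 4*(3*s) = 12*s)
1/I(H(-4, 4)) = 1/(12*(-3 - 4)**2) = 1/(12*(-7)**2) = 1/(12*49) = 1/588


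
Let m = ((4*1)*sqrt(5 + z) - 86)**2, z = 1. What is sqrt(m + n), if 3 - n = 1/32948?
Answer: sqrt(2034088098383 - 186718161088*sqrt(6))/16474 ≈ 76.222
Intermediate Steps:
n = 98843/32948 (n = 3 - 1/32948 = 98843/32948 ≈ 3.0000)
m = (-86 + 4*sqrt(6))**2 (m = ((4*1)*sqrt(5 + 1) - 86)**2 = (4*sqrt(6) - 86)**2 = (-86 + 4*sqrt(6))**2 ≈ 5806.8)
sqrt(m + n) = sqrt((7492 - 688*sqrt(6)) + 98843/32948) = sqrt(246945259/32948 - 688*sqrt(6))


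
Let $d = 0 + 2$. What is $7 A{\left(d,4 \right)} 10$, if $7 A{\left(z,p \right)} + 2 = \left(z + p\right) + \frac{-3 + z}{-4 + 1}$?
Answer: $\frac{130}{3} \approx 43.333$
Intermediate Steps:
$d = 2$
$A{\left(z,p \right)} = - \frac{1}{7} + \frac{p}{7} + \frac{2 z}{21}$ ($A{\left(z,p \right)} = - \frac{2}{7} + \frac{\left(z + p\right) + \frac{-3 + z}{-4 + 1}}{7} = - \frac{2}{7} + \frac{\left(p + z\right) + \frac{-3 + z}{-3}}{7} = - \frac{2}{7} + \frac{\left(p + z\right) + \left(-3 + z\right) \left(- \frac{1}{3}\right)}{7} = - \frac{2}{7} + \frac{\left(p + z\right) - \left(-1 + \frac{z}{3}\right)}{7} = - \frac{2}{7} + \frac{1 + p + \frac{2 z}{3}}{7} = - \frac{2}{7} + \left(\frac{1}{7} + \frac{p}{7} + \frac{2 z}{21}\right) = - \frac{1}{7} + \frac{p}{7} + \frac{2 z}{21}$)
$7 A{\left(d,4 \right)} 10 = 7 \left(- \frac{1}{7} + \frac{1}{7} \cdot 4 + \frac{2}{21} \cdot 2\right) 10 = 7 \left(- \frac{1}{7} + \frac{4}{7} + \frac{4}{21}\right) 10 = 7 \cdot \frac{13}{21} \cdot 10 = \frac{13}{3} \cdot 10 = \frac{130}{3}$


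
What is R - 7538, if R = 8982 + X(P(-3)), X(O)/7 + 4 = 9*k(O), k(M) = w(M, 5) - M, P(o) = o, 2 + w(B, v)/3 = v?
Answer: 2172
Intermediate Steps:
w(B, v) = -6 + 3*v
k(M) = 9 - M (k(M) = (-6 + 3*5) - M = (-6 + 15) - M = 9 - M)
X(O) = 539 - 63*O (X(O) = -28 + 7*(9*(9 - O)) = -28 + 7*(81 - 9*O) = -28 + (567 - 63*O) = 539 - 63*O)
R = 9710 (R = 8982 + (539 - 63*(-3)) = 8982 + (539 + 189) = 8982 + 728 = 9710)
R - 7538 = 9710 - 7538 = 2172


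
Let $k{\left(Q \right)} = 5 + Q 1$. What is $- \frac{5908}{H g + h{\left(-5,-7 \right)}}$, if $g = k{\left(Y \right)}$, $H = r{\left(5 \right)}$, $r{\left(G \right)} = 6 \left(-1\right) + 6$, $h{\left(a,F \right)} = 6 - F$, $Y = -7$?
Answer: $- \frac{5908}{13} \approx -454.46$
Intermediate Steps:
$r{\left(G \right)} = 0$ ($r{\left(G \right)} = -6 + 6 = 0$)
$H = 0$
$k{\left(Q \right)} = 5 + Q$
$g = -2$ ($g = 5 - 7 = -2$)
$- \frac{5908}{H g + h{\left(-5,-7 \right)}} = - \frac{5908}{0 \left(-2\right) + \left(6 - -7\right)} = - \frac{5908}{0 + \left(6 + 7\right)} = - \frac{5908}{0 + 13} = - \frac{5908}{13}$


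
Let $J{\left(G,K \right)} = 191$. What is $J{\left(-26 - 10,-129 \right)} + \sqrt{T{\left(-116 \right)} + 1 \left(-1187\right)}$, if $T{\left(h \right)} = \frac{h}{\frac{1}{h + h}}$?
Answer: $191 + 35 \sqrt{21} \approx 351.39$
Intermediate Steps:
$T{\left(h \right)} = 2 h^{2}$ ($T{\left(h \right)} = \frac{h}{\frac{1}{2 h}} = \frac{h}{\frac{1}{2} \frac{1}{h}} = h 2 h = 2 h^{2}$)
$J{\left(-26 - 10,-129 \right)} + \sqrt{T{\left(-116 \right)} + 1 \left(-1187\right)} = 191 + \sqrt{2 \left(-116\right)^{2} + 1 \left(-1187\right)} = 191 + \sqrt{2 \cdot 13456 - 1187} = 191 + \sqrt{26912 - 1187} = 191 + \sqrt{25725} = 191 + 35 \sqrt{21}$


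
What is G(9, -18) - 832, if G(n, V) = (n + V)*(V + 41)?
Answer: -1039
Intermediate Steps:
G(n, V) = (41 + V)*(V + n) (G(n, V) = (V + n)*(41 + V) = (41 + V)*(V + n))
G(9, -18) - 832 = ((-18)² + 41*(-18) + 41*9 - 18*9) - 832 = (324 - 738 + 369 - 162) - 832 = -207 - 832 = -1039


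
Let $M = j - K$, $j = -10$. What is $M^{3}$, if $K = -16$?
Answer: $216$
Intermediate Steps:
$M = 6$ ($M = -10 - -16 = -10 + 16 = 6$)
$M^{3} = 6^{3} = 216$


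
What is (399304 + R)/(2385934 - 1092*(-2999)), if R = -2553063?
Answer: -2153759/5660842 ≈ -0.38047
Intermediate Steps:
(399304 + R)/(2385934 - 1092*(-2999)) = (399304 - 2553063)/(2385934 - 1092*(-2999)) = -2153759/(2385934 + 3274908) = -2153759/5660842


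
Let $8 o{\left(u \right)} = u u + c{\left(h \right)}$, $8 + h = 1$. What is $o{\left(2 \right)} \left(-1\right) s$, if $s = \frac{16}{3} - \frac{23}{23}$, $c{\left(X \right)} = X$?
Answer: $\frac{13}{8} \approx 1.625$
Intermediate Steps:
$h = -7$ ($h = -8 + 1 = -7$)
$o{\left(u \right)} = - \frac{7}{8} + \frac{u^{2}}{8}$ ($o{\left(u \right)} = \frac{u u - 7}{8} = \frac{u^{2} - 7}{8} = \frac{-7 + u^{2}}{8} = - \frac{7}{8} + \frac{u^{2}}{8}$)
$s = \frac{13}{3}$ ($s = 16 \cdot \frac{1}{3} - 1 = \frac{16}{3} - 1 = \frac{13}{3} \approx 4.3333$)
$o{\left(2 \right)} \left(-1\right) s = \left(- \frac{7}{8} + \frac{2^{2}}{8}\right) \left(-1\right) \frac{13}{3} = \left(- \frac{7}{8} + \frac{1}{8} \cdot 4\right) \left(-1\right) \frac{13}{3} = \left(- \frac{7}{8} + \frac{1}{2}\right) \left(-1\right) \frac{13}{3} = \left(- \frac{3}{8}\right) \left(-1\right) \frac{13}{3} = \frac{3}{8} \cdot \frac{13}{3} = \frac{13}{8}$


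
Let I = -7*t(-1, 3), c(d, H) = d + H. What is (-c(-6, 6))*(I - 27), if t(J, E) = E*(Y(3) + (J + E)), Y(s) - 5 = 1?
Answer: 0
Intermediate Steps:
Y(s) = 6 (Y(s) = 5 + 1 = 6)
c(d, H) = H + d
t(J, E) = E*(6 + E + J) (t(J, E) = E*(6 + (J + E)) = E*(6 + (E + J)) = E*(6 + E + J))
I = -168 (I = -21*(6 + 3 - 1) = -21*8 = -7*24 = -168)
(-c(-6, 6))*(I - 27) = (-(6 - 6))*(-168 - 27) = -1*0*(-195) = 0*(-195) = 0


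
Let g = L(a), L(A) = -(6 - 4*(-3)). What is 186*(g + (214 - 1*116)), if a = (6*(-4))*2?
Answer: 14880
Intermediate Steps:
a = -48 (a = -24*2 = -48)
L(A) = -18 (L(A) = -(6 + 12) = -1*18 = -18)
g = -18
186*(g + (214 - 1*116)) = 186*(-18 + (214 - 1*116)) = 186*(-18 + (214 - 116)) = 186*(-18 + 98) = 186*80 = 14880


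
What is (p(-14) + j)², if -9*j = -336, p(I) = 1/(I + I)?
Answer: 9815689/7056 ≈ 1391.1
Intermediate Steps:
p(I) = 1/(2*I)
j = 112/3 (j = -⅑*(-336) = 112/3 ≈ 37.333)
(p(-14) + j)² = ((½)/(-14) + 112/3)² = ((½)*(-1/14) + 112/3)² = (-1/28 + 112/3)² = (3133/84)² = 9815689/7056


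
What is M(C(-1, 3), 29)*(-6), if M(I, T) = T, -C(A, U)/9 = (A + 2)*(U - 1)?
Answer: -174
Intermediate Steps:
C(A, U) = -9*(-1 + U)*(2 + A) (C(A, U) = -9*(A + 2)*(U - 1) = -9*(2 + A)*(-1 + U) = -9*(-1 + U)*(2 + A))
M(C(-1, 3), 29)*(-6) = 29*(-6) = -174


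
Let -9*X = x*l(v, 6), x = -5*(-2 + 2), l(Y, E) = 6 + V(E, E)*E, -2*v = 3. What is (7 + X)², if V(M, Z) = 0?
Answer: 49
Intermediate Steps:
v = -3/2 (v = -½*3 = -3/2 ≈ -1.5000)
l(Y, E) = 6 (l(Y, E) = 6 + 0*E = 6 + 0 = 6)
x = 0 (x = -5*0 = 0)
X = 0 (X = -0*6 = -⅑*0 = 0)
(7 + X)² = (7 + 0)² = 7² = 49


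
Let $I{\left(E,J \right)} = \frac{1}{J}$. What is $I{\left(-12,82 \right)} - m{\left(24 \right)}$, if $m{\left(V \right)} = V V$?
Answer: $- \frac{47231}{82} \approx -575.99$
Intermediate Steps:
$m{\left(V \right)} = V^{2}$
$I{\left(-12,82 \right)} - m{\left(24 \right)} = \frac{1}{82} - 24^{2} = \frac{1}{82} - 576 = - \frac{47231}{82}$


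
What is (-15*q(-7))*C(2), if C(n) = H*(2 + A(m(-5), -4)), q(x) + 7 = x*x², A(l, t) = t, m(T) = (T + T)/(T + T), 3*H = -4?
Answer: 14000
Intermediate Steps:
H = -4/3 (H = (⅓)*(-4) = -4/3 ≈ -1.3333)
m(T) = 1 (m(T) = (2*T)/((2*T)) = (2*T)*(1/(2*T)) = 1)
q(x) = -7 + x³ (q(x) = -7 + x*x² = -7 + x³)
C(n) = 8/3 (C(n) = -4*(2 - 4)/3 = -4/3*(-2) = 8/3)
(-15*q(-7))*C(2) = -15*(-7 + (-7)³)*(8/3) = -15*(-7 - 343)*(8/3) = -15*(-350)*(8/3) = 5250*(8/3) = 14000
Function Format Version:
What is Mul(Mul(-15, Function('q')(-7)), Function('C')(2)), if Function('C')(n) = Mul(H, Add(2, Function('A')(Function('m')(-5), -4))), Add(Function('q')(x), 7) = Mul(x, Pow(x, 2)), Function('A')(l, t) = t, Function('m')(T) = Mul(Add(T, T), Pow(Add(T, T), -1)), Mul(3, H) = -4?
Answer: 14000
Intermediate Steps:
H = Rational(-4, 3) (H = Mul(Rational(1, 3), -4) = Rational(-4, 3) ≈ -1.3333)
Function('m')(T) = 1 (Function('m')(T) = Mul(Mul(2, T), Pow(Mul(2, T), -1)) = Mul(Mul(2, T), Mul(Rational(1, 2), Pow(T, -1))) = 1)
Function('q')(x) = Add(-7, Pow(x, 3)) (Function('q')(x) = Add(-7, Mul(x, Pow(x, 2))) = Add(-7, Pow(x, 3)))
Function('C')(n) = Rational(8, 3) (Function('C')(n) = Mul(Rational(-4, 3), Add(2, -4)) = Mul(Rational(-4, 3), -2) = Rational(8, 3))
Mul(Mul(-15, Function('q')(-7)), Function('C')(2)) = Mul(Mul(-15, Add(-7, Pow(-7, 3))), Rational(8, 3)) = Mul(Mul(-15, Add(-7, -343)), Rational(8, 3)) = Mul(Mul(-15, -350), Rational(8, 3)) = Mul(5250, Rational(8, 3)) = 14000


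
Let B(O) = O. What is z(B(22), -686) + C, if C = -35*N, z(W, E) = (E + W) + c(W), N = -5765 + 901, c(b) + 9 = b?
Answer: 169589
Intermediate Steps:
c(b) = -9 + b
N = -4864
z(W, E) = -9 + E + 2*W (z(W, E) = (E + W) + (-9 + W) = -9 + E + 2*W)
C = 170240 (C = -35*(-4864) = 170240)
z(B(22), -686) + C = (-9 - 686 + 2*22) + 170240 = (-9 - 686 + 44) + 170240 = -651 + 170240 = 169589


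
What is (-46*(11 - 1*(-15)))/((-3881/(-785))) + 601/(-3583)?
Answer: -3366267861/13905623 ≈ -242.08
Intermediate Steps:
(-46*(11 - 1*(-15)))/((-3881/(-785))) + 601/(-3583) = (-46*(11 + 15))/((-3881*(-1/785))) + 601*(-1/3583) = (-46*26)/(3881/785) - 601/3583 = -1196*785/3881 - 601/3583 = -938860/3881 - 601/3583 = -3366267861/13905623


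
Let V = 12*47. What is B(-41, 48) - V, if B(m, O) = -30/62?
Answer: -17499/31 ≈ -564.48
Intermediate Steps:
B(m, O) = -15/31 (B(m, O) = -30*1/62 = -15/31)
V = 564
B(-41, 48) - V = -15/31 - 1*564 = -15/31 - 564 = -17499/31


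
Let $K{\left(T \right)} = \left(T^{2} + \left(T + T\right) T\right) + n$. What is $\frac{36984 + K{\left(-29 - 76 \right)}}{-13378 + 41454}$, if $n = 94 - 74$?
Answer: $\frac{70079}{28076} \approx 2.496$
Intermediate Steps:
$n = 20$
$K{\left(T \right)} = 20 + 3 T^{2}$ ($K{\left(T \right)} = \left(T^{2} + \left(T + T\right) T\right) + 20 = \left(T^{2} + 2 T T\right) + 20 = \left(T^{2} + 2 T^{2}\right) + 20 = 3 T^{2} + 20 = 20 + 3 T^{2}$)
$\frac{36984 + K{\left(-29 - 76 \right)}}{-13378 + 41454} = \frac{36984 + \left(20 + 3 \left(-29 - 76\right)^{2}\right)}{-13378 + 41454} = \frac{36984 + \left(20 + 3 \left(-29 - 76\right)^{2}\right)}{28076} = \left(36984 + \left(20 + 3 \left(-105\right)^{2}\right)\right) \frac{1}{28076} = \left(36984 + \left(20 + 3 \cdot 11025\right)\right) \frac{1}{28076} = \left(36984 + \left(20 + 33075\right)\right) \frac{1}{28076} = \left(36984 + 33095\right) \frac{1}{28076} = 70079 \cdot \frac{1}{28076} = \frac{70079}{28076}$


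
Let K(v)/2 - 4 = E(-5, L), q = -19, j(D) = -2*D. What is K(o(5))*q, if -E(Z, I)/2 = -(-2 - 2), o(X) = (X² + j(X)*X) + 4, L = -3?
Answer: 152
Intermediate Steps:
o(X) = 4 - X² (o(X) = (X² + (-2*X)*X) + 4 = (X² - 2*X²) + 4 = -X² + 4 = 4 - X²)
E(Z, I) = -8 (E(Z, I) = -(-2)*(-2 - 2) = -(-2)*(-4) = -2*4 = -8)
K(v) = -8 (K(v) = 8 + 2*(-8) = 8 - 16 = -8)
K(o(5))*q = -8*(-19) = 152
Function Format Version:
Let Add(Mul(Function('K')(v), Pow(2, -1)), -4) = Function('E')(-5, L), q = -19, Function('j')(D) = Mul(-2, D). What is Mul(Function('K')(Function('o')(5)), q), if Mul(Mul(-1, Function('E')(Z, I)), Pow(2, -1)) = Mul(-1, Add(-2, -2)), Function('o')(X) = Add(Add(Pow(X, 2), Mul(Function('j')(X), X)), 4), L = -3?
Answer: 152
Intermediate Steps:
Function('o')(X) = Add(4, Mul(-1, Pow(X, 2))) (Function('o')(X) = Add(Add(Pow(X, 2), Mul(Mul(-2, X), X)), 4) = Add(Add(Pow(X, 2), Mul(-2, Pow(X, 2))), 4) = Add(Mul(-1, Pow(X, 2)), 4) = Add(4, Mul(-1, Pow(X, 2))))
Function('E')(Z, I) = -8 (Function('E')(Z, I) = Mul(-2, Mul(-1, Add(-2, -2))) = Mul(-2, Mul(-1, -4)) = Mul(-2, 4) = -8)
Function('K')(v) = -8 (Function('K')(v) = Add(8, Mul(2, -8)) = Add(8, -16) = -8)
Mul(Function('K')(Function('o')(5)), q) = Mul(-8, -19) = 152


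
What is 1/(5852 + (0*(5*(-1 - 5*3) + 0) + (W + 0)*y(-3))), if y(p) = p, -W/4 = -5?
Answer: 1/5792 ≈ 0.00017265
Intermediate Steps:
W = 20 (W = -4*(-5) = 20)
1/(5852 + (0*(5*(-1 - 5*3) + 0) + (W + 0)*y(-3))) = 1/(5852 + (0*(5*(-1 - 5*3) + 0) + (20 + 0)*(-3))) = 1/(5852 + (0*(5*(-1 - 15) + 0) + 20*(-3))) = 1/(5852 + (0*(5*(-16) + 0) - 60)) = 1/(5852 + (0*(-80 + 0) - 60)) = 1/(5852 + (0*(-80) - 60)) = 1/(5852 + (0 - 60)) = 1/(5852 - 60) = 1/5792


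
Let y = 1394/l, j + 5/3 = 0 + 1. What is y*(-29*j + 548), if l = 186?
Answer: 1186294/279 ≈ 4252.0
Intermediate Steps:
j = -⅔ (j = -5/3 + (0 + 1) = -5/3 + 1 = -⅔ ≈ -0.66667)
y = 697/93 (y = 1394/186 = 1394*(1/186) = 697/93 ≈ 7.4946)
y*(-29*j + 548) = 697*(-29*(-⅔) + 548)/93 = 697*(58/3 + 548)/93 = (697/93)*(1702/3) = 1186294/279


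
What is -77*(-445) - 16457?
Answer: 17808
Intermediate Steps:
-77*(-445) - 16457 = 34265 - 16457 = 17808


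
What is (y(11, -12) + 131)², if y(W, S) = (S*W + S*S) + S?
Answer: 17161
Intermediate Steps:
y(W, S) = S + S² + S*W (y(W, S) = (S*W + S²) + S = (S² + S*W) + S = S + S² + S*W)
(y(11, -12) + 131)² = (-12*(1 - 12 + 11) + 131)² = (-12*0 + 131)² = (0 + 131)² = 131² = 17161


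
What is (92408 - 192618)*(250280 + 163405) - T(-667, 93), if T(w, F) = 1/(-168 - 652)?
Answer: -33993406556999/820 ≈ -4.1455e+10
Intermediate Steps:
T(w, F) = -1/820 (T(w, F) = 1/(-820) = -1/820)
(92408 - 192618)*(250280 + 163405) - T(-667, 93) = (92408 - 192618)*(250280 + 163405) - 1*(-1/820) = -100210*413685 + 1/820 = -41455373850 + 1/820 = -33993406556999/820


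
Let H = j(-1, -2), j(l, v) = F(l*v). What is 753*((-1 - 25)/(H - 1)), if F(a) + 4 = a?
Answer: 6526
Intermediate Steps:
F(a) = -4 + a
j(l, v) = -4 + l*v
H = -2 (H = -4 - 1*(-2) = -4 + 2 = -2)
753*((-1 - 25)/(H - 1)) = 753*((-1 - 25)/(-2 - 1)) = 753*(-26/(-3)) = 753*(-26*(-⅓)) = 753*(26/3) = 6526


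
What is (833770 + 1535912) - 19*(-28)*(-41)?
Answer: 2347870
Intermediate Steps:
(833770 + 1535912) - 19*(-28)*(-41) = 2369682 + 532*(-41) = 2369682 - 21812 = 2347870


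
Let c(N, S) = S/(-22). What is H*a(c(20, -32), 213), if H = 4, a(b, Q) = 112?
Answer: 448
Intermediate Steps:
c(N, S) = -S/22 (c(N, S) = S*(-1/22) = -S/22)
H*a(c(20, -32), 213) = 4*112 = 448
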